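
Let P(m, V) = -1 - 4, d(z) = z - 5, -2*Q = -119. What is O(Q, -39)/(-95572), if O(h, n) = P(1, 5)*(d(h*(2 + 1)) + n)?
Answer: 1345/191144 ≈ 0.0070366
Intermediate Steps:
Q = 119/2 (Q = -1/2*(-119) = 119/2 ≈ 59.500)
d(z) = -5 + z
P(m, V) = -5
O(h, n) = 25 - 15*h - 5*n (O(h, n) = -5*((-5 + h*(2 + 1)) + n) = -5*((-5 + h*3) + n) = -5*((-5 + 3*h) + n) = -5*(-5 + n + 3*h) = 25 - 15*h - 5*n)
O(Q, -39)/(-95572) = (25 - 15*119/2 - 5*(-39))/(-95572) = (25 - 1785/2 + 195)*(-1/95572) = -1345/2*(-1/95572) = 1345/191144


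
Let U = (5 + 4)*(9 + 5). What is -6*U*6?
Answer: -4536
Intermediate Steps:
U = 126 (U = 9*14 = 126)
-6*U*6 = -6*126*6 = -756*6 = -4536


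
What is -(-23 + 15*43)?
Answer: -622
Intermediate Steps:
-(-23 + 15*43) = -(-23 + 645) = -1*622 = -622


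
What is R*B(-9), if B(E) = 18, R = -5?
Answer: -90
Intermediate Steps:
R*B(-9) = -5*18 = -90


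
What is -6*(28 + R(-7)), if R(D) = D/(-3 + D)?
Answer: -861/5 ≈ -172.20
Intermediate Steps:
R(D) = D/(-3 + D)
-6*(28 + R(-7)) = -6*(28 - 7/(-3 - 7)) = -6*(28 - 7/(-10)) = -6*(28 - 7*(-1/10)) = -6*(28 + 7/10) = -6*287/10 = -861/5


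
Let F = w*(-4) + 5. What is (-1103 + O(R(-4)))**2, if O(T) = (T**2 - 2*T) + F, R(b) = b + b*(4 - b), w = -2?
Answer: 77284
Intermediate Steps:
F = 13 (F = -2*(-4) + 5 = 8 + 5 = 13)
O(T) = 13 + T**2 - 2*T (O(T) = (T**2 - 2*T) + 13 = 13 + T**2 - 2*T)
(-1103 + O(R(-4)))**2 = (-1103 + (13 + (-4*(5 - 1*(-4)))**2 - (-8)*(5 - 1*(-4))))**2 = (-1103 + (13 + (-4*(5 + 4))**2 - (-8)*(5 + 4)))**2 = (-1103 + (13 + (-4*9)**2 - (-8)*9))**2 = (-1103 + (13 + (-36)**2 - 2*(-36)))**2 = (-1103 + (13 + 1296 + 72))**2 = (-1103 + 1381)**2 = 278**2 = 77284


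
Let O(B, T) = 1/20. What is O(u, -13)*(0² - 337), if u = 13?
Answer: -337/20 ≈ -16.850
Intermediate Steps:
O(B, T) = 1/20
O(u, -13)*(0² - 337) = (0² - 337)/20 = (0 - 337)/20 = (1/20)*(-337) = -337/20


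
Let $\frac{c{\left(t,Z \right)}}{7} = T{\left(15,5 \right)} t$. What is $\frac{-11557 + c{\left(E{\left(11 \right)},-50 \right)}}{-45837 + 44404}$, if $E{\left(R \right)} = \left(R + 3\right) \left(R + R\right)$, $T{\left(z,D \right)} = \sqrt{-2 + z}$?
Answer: $\frac{11557}{1433} - \frac{2156 \sqrt{13}}{1433} \approx 2.6402$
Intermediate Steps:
$E{\left(R \right)} = 2 R \left(3 + R\right)$ ($E{\left(R \right)} = \left(3 + R\right) 2 R = 2 R \left(3 + R\right)$)
$c{\left(t,Z \right)} = 7 t \sqrt{13}$ ($c{\left(t,Z \right)} = 7 \sqrt{-2 + 15} t = 7 \sqrt{13} t = 7 t \sqrt{13}$)
$\frac{-11557 + c{\left(E{\left(11 \right)},-50 \right)}}{-45837 + 44404} = \frac{-11557 + 7 \cdot 2 \cdot 11 \left(3 + 11\right) \sqrt{13}}{-45837 + 44404} = \frac{-11557 + 7 \cdot 2 \cdot 11 \cdot 14 \sqrt{13}}{-1433} = \left(-11557 + 7 \cdot 308 \sqrt{13}\right) \left(- \frac{1}{1433}\right) = \left(-11557 + 2156 \sqrt{13}\right) \left(- \frac{1}{1433}\right) = \frac{11557}{1433} - \frac{2156 \sqrt{13}}{1433}$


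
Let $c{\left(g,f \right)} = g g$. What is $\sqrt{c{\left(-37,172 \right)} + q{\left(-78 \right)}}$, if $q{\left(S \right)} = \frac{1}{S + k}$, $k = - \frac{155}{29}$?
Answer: $\frac{2 \sqrt{1999368987}}{2417} \approx 37.0$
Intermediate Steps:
$c{\left(g,f \right)} = g^{2}$
$k = - \frac{155}{29}$ ($k = \left(-155\right) \frac{1}{29} = - \frac{155}{29} \approx -5.3448$)
$q{\left(S \right)} = \frac{1}{- \frac{155}{29} + S}$ ($q{\left(S \right)} = \frac{1}{S - \frac{155}{29}} = \frac{1}{- \frac{155}{29} + S}$)
$\sqrt{c{\left(-37,172 \right)} + q{\left(-78 \right)}} = \sqrt{\left(-37\right)^{2} + \frac{29}{-155 + 29 \left(-78\right)}} = \sqrt{1369 + \frac{29}{-155 - 2262}} = \sqrt{1369 + \frac{29}{-2417}} = \sqrt{1369 + 29 \left(- \frac{1}{2417}\right)} = \sqrt{1369 - \frac{29}{2417}} = \sqrt{\frac{3308844}{2417}} = \frac{2 \sqrt{1999368987}}{2417}$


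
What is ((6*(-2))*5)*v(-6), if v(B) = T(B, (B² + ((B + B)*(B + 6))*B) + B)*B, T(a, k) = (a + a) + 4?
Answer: -2880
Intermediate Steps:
T(a, k) = 4 + 2*a (T(a, k) = 2*a + 4 = 4 + 2*a)
v(B) = B*(4 + 2*B) (v(B) = (4 + 2*B)*B = B*(4 + 2*B))
((6*(-2))*5)*v(-6) = ((6*(-2))*5)*(2*(-6)*(2 - 6)) = (-12*5)*(2*(-6)*(-4)) = -60*48 = -2880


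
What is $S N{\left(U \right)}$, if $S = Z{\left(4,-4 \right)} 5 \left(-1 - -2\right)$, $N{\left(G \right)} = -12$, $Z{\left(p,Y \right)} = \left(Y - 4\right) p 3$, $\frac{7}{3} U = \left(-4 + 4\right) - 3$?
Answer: $5760$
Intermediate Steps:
$U = - \frac{9}{7}$ ($U = \frac{3 \left(\left(-4 + 4\right) - 3\right)}{7} = \frac{3 \left(0 - 3\right)}{7} = \frac{3}{7} \left(-3\right) = - \frac{9}{7} \approx -1.2857$)
$Z{\left(p,Y \right)} = 3 p \left(-4 + Y\right)$ ($Z{\left(p,Y \right)} = \left(-4 + Y\right) 3 p = 3 p \left(-4 + Y\right)$)
$S = -480$ ($S = 3 \cdot 4 \left(-4 - 4\right) 5 \left(-1 - -2\right) = 3 \cdot 4 \left(-8\right) 5 \left(-1 + 2\right) = \left(-96\right) 5 \cdot 1 = \left(-480\right) 1 = -480$)
$S N{\left(U \right)} = \left(-480\right) \left(-12\right) = 5760$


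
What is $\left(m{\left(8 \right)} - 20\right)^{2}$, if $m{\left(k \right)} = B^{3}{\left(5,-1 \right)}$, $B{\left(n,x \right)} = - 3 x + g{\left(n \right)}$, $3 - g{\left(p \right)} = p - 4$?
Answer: $11025$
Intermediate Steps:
$g{\left(p \right)} = 7 - p$ ($g{\left(p \right)} = 3 - \left(p - 4\right) = 3 - \left(-4 + p\right) = 7 - p$)
$B{\left(n,x \right)} = 7 - n - 3 x$ ($B{\left(n,x \right)} = - 3 x - \left(-7 + n\right) = 7 - n - 3 x$)
$m{\left(k \right)} = 125$ ($m{\left(k \right)} = \left(7 - 5 - -3\right)^{3} = \left(7 - 5 + 3\right)^{3} = 5^{3} = 125$)
$\left(m{\left(8 \right)} - 20\right)^{2} = \left(125 - 20\right)^{2} = 105^{2} = 11025$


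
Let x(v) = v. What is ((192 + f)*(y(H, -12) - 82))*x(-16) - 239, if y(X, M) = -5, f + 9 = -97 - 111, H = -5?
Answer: -35039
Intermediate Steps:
f = -217 (f = -9 + (-97 - 111) = -9 - 208 = -217)
((192 + f)*(y(H, -12) - 82))*x(-16) - 239 = ((192 - 217)*(-5 - 82))*(-16) - 239 = -25*(-87)*(-16) - 239 = 2175*(-16) - 239 = -34800 - 239 = -35039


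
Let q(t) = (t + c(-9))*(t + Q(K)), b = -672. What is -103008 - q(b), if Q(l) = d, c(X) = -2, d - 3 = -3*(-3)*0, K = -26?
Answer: -553914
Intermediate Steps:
d = 3 (d = 3 - 3*(-3)*0 = 3 + 9*0 = 3 + 0 = 3)
Q(l) = 3
q(t) = (-2 + t)*(3 + t) (q(t) = (t - 2)*(t + 3) = (-2 + t)*(3 + t))
-103008 - q(b) = -103008 - (-6 - 672 + (-672)²) = -103008 - (-6 - 672 + 451584) = -103008 - 1*450906 = -103008 - 450906 = -553914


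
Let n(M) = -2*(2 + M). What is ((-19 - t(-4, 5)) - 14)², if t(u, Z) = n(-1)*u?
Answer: 1681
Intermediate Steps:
n(M) = -4 - 2*M
t(u, Z) = -2*u (t(u, Z) = (-4 - 2*(-1))*u = (-4 + 2)*u = -2*u)
((-19 - t(-4, 5)) - 14)² = ((-19 - (-2)*(-4)) - 14)² = ((-19 - 1*8) - 14)² = ((-19 - 8) - 14)² = (-27 - 14)² = (-41)² = 1681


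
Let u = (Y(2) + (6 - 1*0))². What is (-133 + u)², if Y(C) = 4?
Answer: 1089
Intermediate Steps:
u = 100 (u = (4 + (6 - 1*0))² = (4 + (6 + 0))² = (4 + 6)² = 10² = 100)
(-133 + u)² = (-133 + 100)² = (-33)² = 1089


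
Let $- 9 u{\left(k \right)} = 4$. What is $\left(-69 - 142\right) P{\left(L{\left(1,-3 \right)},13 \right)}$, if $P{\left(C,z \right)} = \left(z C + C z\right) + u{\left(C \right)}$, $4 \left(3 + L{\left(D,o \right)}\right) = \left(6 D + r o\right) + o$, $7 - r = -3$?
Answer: $\frac{964481}{18} \approx 53582.0$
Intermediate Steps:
$r = 10$ ($r = 7 - -3 = 7 + 3 = 10$)
$u{\left(k \right)} = - \frac{4}{9}$ ($u{\left(k \right)} = \left(- \frac{1}{9}\right) 4 = - \frac{4}{9}$)
$L{\left(D,o \right)} = -3 + \frac{3 D}{2} + \frac{11 o}{4}$ ($L{\left(D,o \right)} = -3 + \frac{\left(6 D + 10 o\right) + o}{4} = -3 + \frac{6 D + 11 o}{4} = -3 + \left(\frac{3 D}{2} + \frac{11 o}{4}\right) = -3 + \frac{3 D}{2} + \frac{11 o}{4}$)
$P{\left(C,z \right)} = - \frac{4}{9} + 2 C z$ ($P{\left(C,z \right)} = \left(z C + C z\right) - \frac{4}{9} = \left(C z + C z\right) - \frac{4}{9} = 2 C z - \frac{4}{9} = - \frac{4}{9} + 2 C z$)
$\left(-69 - 142\right) P{\left(L{\left(1,-3 \right)},13 \right)} = \left(-69 - 142\right) \left(- \frac{4}{9} + 2 \left(-3 + \frac{3}{2} \cdot 1 + \frac{11}{4} \left(-3\right)\right) 13\right) = - 211 \left(- \frac{4}{9} + 2 \left(-3 + \frac{3}{2} - \frac{33}{4}\right) 13\right) = - 211 \left(- \frac{4}{9} + 2 \left(- \frac{39}{4}\right) 13\right) = - 211 \left(- \frac{4}{9} - \frac{507}{2}\right) = \left(-211\right) \left(- \frac{4571}{18}\right) = \frac{964481}{18}$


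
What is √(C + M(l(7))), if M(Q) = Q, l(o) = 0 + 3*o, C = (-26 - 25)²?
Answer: √2622 ≈ 51.205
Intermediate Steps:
C = 2601 (C = (-51)² = 2601)
l(o) = 3*o
√(C + M(l(7))) = √(2601 + 3*7) = √(2601 + 21) = √2622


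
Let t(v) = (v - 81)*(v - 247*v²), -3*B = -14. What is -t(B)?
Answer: -11076730/27 ≈ -4.1025e+5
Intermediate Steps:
B = 14/3 (B = -⅓*(-14) = 14/3 ≈ 4.6667)
t(v) = (-81 + v)*(v - 247*v²)
-t(B) = -14*(-81 - 247*(14/3)² + 20008*(14/3))/3 = -14*(-81 - 247*196/9 + 280112/3)/3 = -14*(-81 - 48412/9 + 280112/3)/3 = -14*791195/(3*9) = -1*11076730/27 = -11076730/27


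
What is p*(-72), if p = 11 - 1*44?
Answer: 2376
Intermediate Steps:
p = -33 (p = 11 - 44 = -33)
p*(-72) = -33*(-72) = 2376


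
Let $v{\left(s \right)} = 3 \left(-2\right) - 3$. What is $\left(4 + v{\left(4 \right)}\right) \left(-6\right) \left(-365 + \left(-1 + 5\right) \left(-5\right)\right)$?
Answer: $-11550$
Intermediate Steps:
$v{\left(s \right)} = -9$ ($v{\left(s \right)} = -6 - 3 = -9$)
$\left(4 + v{\left(4 \right)}\right) \left(-6\right) \left(-365 + \left(-1 + 5\right) \left(-5\right)\right) = \left(4 - 9\right) \left(-6\right) \left(-365 + \left(-1 + 5\right) \left(-5\right)\right) = \left(-5\right) \left(-6\right) \left(-365 + 4 \left(-5\right)\right) = 30 \left(-365 - 20\right) = 30 \left(-385\right) = -11550$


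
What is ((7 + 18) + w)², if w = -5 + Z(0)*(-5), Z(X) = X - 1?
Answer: 625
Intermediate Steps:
Z(X) = -1 + X
w = 0 (w = -5 + (-1 + 0)*(-5) = -5 - 1*(-5) = -5 + 5 = 0)
((7 + 18) + w)² = ((7 + 18) + 0)² = (25 + 0)² = 25² = 625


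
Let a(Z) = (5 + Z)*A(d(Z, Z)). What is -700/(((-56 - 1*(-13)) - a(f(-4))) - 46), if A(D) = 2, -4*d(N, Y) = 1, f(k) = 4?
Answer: 700/107 ≈ 6.5421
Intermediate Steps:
d(N, Y) = -¼ (d(N, Y) = -¼*1 = -¼)
a(Z) = 10 + 2*Z (a(Z) = (5 + Z)*2 = 10 + 2*Z)
-700/(((-56 - 1*(-13)) - a(f(-4))) - 46) = -700/(((-56 - 1*(-13)) - (10 + 2*4)) - 46) = -700/(((-56 + 13) - (10 + 8)) - 46) = -700/((-43 - 1*18) - 46) = -700/((-43 - 18) - 46) = -700/(-61 - 46) = -700/(-107) = -700*(-1/107) = 700/107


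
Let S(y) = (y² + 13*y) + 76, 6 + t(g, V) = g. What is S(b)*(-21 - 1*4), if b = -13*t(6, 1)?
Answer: -1900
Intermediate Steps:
t(g, V) = -6 + g
b = 0 (b = -13*(-6 + 6) = -13*0 = 0)
S(y) = 76 + y² + 13*y
S(b)*(-21 - 1*4) = (76 + 0² + 13*0)*(-21 - 1*4) = (76 + 0 + 0)*(-21 - 4) = 76*(-25) = -1900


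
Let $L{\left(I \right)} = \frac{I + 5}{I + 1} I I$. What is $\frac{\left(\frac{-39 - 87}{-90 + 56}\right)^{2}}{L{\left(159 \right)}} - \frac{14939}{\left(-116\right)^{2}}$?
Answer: $- \frac{496989936859}{447867364496} \approx -1.1097$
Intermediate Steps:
$L{\left(I \right)} = \frac{I^{2} \left(5 + I\right)}{1 + I}$ ($L{\left(I \right)} = \frac{5 + I}{1 + I} I I = \frac{I \left(5 + I\right)}{1 + I} I = \frac{I^{2} \left(5 + I\right)}{1 + I}$)
$\frac{\left(\frac{-39 - 87}{-90 + 56}\right)^{2}}{L{\left(159 \right)}} - \frac{14939}{\left(-116\right)^{2}} = \frac{\left(\frac{-39 - 87}{-90 + 56}\right)^{2}}{159^{2} \frac{1}{1 + 159} \left(5 + 159\right)} - \frac{14939}{\left(-116\right)^{2}} = \frac{\left(- \frac{126}{-34}\right)^{2}}{25281 \cdot \frac{1}{160} \cdot 164} - \frac{14939}{13456} = \frac{\left(\left(-126\right) \left(- \frac{1}{34}\right)\right)^{2}}{25281 \cdot \frac{1}{160} \cdot 164} - \frac{14939}{13456} = \frac{\left(\frac{63}{17}\right)^{2}}{\frac{1036521}{40}} - \frac{14939}{13456} = \frac{3969}{289} \cdot \frac{40}{1036521} - \frac{14939}{13456} = \frac{17640}{33283841} - \frac{14939}{13456} = - \frac{496989936859}{447867364496}$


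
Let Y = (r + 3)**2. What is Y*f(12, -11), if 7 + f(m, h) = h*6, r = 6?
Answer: -5913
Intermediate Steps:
Y = 81 (Y = (6 + 3)**2 = 9**2 = 81)
f(m, h) = -7 + 6*h (f(m, h) = -7 + h*6 = -7 + 6*h)
Y*f(12, -11) = 81*(-7 + 6*(-11)) = 81*(-7 - 66) = 81*(-73) = -5913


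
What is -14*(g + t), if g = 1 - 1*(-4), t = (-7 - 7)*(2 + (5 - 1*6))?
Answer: 126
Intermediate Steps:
t = -14 (t = -14*(2 + (5 - 6)) = -14*(2 - 1) = -14*1 = -14)
g = 5 (g = 1 + 4 = 5)
-14*(g + t) = -14*(5 - 14) = -14*(-9) = 126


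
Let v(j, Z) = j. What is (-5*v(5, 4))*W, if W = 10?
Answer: -250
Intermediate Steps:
(-5*v(5, 4))*W = -5*5*10 = -25*10 = -250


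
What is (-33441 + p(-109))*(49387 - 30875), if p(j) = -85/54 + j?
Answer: -16769881960/27 ≈ -6.2111e+8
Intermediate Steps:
p(j) = -85/54 + j (p(j) = -85*1/54 + j = -85/54 + j)
(-33441 + p(-109))*(49387 - 30875) = (-33441 + (-85/54 - 109))*(49387 - 30875) = (-33441 - 5971/54)*18512 = -1811785/54*18512 = -16769881960/27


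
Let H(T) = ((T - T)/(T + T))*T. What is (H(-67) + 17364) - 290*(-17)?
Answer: 22294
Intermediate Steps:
H(T) = 0 (H(T) = (0/((2*T)))*T = (0*(1/(2*T)))*T = 0*T = 0)
(H(-67) + 17364) - 290*(-17) = (0 + 17364) - 290*(-17) = 17364 + 4930 = 22294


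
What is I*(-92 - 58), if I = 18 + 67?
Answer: -12750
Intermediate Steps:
I = 85
I*(-92 - 58) = 85*(-92 - 58) = 85*(-150) = -12750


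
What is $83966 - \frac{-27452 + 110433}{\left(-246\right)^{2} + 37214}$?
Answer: $\frac{8205914199}{97730} \approx 83965.0$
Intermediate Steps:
$83966 - \frac{-27452 + 110433}{\left(-246\right)^{2} + 37214} = 83966 - \frac{82981}{60516 + 37214} = 83966 - \frac{82981}{97730} = \frac{8205914199}{97730}$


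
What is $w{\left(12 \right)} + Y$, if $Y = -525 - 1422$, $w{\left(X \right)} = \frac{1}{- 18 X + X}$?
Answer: $- \frac{397189}{204} \approx -1947.0$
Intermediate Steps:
$w{\left(X \right)} = - \frac{1}{17 X}$ ($w{\left(X \right)} = \frac{1}{\left(-17\right) X} = - \frac{1}{17 X}$)
$Y = -1947$
$w{\left(12 \right)} + Y = - \frac{1}{17 \cdot 12} - 1947 = \left(- \frac{1}{17}\right) \frac{1}{12} - 1947 = - \frac{1}{204} - 1947 = - \frac{397189}{204}$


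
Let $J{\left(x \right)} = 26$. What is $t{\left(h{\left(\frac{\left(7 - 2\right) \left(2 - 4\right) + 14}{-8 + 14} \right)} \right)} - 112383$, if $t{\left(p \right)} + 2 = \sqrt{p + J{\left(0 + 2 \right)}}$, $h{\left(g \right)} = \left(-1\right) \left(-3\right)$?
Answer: $-112385 + \sqrt{29} \approx -1.1238 \cdot 10^{5}$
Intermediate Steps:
$h{\left(g \right)} = 3$
$t{\left(p \right)} = -2 + \sqrt{26 + p}$ ($t{\left(p \right)} = -2 + \sqrt{p + 26} = -2 + \sqrt{26 + p}$)
$t{\left(h{\left(\frac{\left(7 - 2\right) \left(2 - 4\right) + 14}{-8 + 14} \right)} \right)} - 112383 = \left(-2 + \sqrt{26 + 3}\right) - 112383 = \left(-2 + \sqrt{29}\right) - 112383 = -112385 + \sqrt{29}$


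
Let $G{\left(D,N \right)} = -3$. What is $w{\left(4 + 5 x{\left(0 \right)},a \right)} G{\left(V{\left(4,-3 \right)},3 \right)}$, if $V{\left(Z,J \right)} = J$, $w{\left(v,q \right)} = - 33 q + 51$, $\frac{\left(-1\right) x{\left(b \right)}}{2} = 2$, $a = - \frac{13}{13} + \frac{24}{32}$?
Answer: $- \frac{711}{4} \approx -177.75$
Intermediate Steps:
$a = - \frac{1}{4}$ ($a = \left(-13\right) \frac{1}{13} + 24 \cdot \frac{1}{32} = -1 + \frac{3}{4} = - \frac{1}{4} \approx -0.25$)
$x{\left(b \right)} = -4$ ($x{\left(b \right)} = \left(-2\right) 2 = -4$)
$w{\left(v,q \right)} = 51 - 33 q$
$w{\left(4 + 5 x{\left(0 \right)},a \right)} G{\left(V{\left(4,-3 \right)},3 \right)} = \left(51 - - \frac{33}{4}\right) \left(-3\right) = \left(51 + \frac{33}{4}\right) \left(-3\right) = \frac{237}{4} \left(-3\right) = - \frac{711}{4}$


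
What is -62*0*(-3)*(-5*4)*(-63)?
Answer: 0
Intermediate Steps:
-62*0*(-3)*(-5*4)*(-63) = -0*(-20)*(-63) = -62*0*(-63) = 0*(-63) = 0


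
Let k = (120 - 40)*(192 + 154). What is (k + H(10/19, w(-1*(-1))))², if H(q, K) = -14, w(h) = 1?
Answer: 765407556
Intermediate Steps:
k = 27680 (k = 80*346 = 27680)
(k + H(10/19, w(-1*(-1))))² = (27680 - 14)² = 27666² = 765407556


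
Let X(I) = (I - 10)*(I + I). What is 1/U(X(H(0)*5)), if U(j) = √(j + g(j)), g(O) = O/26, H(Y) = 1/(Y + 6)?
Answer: -2*I*√429/165 ≈ -0.25106*I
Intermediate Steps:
H(Y) = 1/(6 + Y)
g(O) = O/26 (g(O) = O*(1/26) = O/26)
X(I) = 2*I*(-10 + I) (X(I) = (-10 + I)*(2*I) = 2*I*(-10 + I))
U(j) = 3*√78*√j/26 (U(j) = √(j + j/26) = √(27*j/26) = 3*√78*√j/26)
1/U(X(H(0)*5)) = 1/(3*√78*√(2*(5/(6 + 0))*(-10 + 5/(6 + 0)))/26) = 1/(3*√78*√(2*(5/6)*(-10 + 5/6))/26) = 1/(3*√78*√(2*((⅙)*5)*(-10 + (⅙)*5))/26) = 1/(3*√78*√(2*(⅚)*(-10 + ⅚))/26) = 1/(3*√78*√(2*(⅚)*(-55/6))/26) = 1/(3*√78*√(-275/18)/26) = 1/(3*√78*(5*I*√22/6)/26) = 1/(5*I*√429/26) = -2*I*√429/165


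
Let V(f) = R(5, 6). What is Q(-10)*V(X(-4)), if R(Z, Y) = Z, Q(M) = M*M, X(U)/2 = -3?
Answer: 500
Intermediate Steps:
X(U) = -6 (X(U) = 2*(-3) = -6)
Q(M) = M²
V(f) = 5
Q(-10)*V(X(-4)) = (-10)²*5 = 100*5 = 500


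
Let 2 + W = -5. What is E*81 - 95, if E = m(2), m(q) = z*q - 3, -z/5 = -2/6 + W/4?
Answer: 2699/2 ≈ 1349.5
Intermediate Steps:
W = -7 (W = -2 - 5 = -7)
z = 125/12 (z = -5*(-2/6 - 7/4) = -5*(-2*⅙ - 7*¼) = -5*(-⅓ - 7/4) = -5*(-25/12) = 125/12 ≈ 10.417)
m(q) = -3 + 125*q/12 (m(q) = 125*q/12 - 3 = -3 + 125*q/12)
E = 107/6 (E = -3 + (125/12)*2 = -3 + 125/6 = 107/6 ≈ 17.833)
E*81 - 95 = (107/6)*81 - 95 = 2889/2 - 95 = 2699/2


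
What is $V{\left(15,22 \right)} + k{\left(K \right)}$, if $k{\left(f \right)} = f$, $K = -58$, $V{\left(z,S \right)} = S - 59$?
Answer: $-95$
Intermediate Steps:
$V{\left(z,S \right)} = -59 + S$
$V{\left(15,22 \right)} + k{\left(K \right)} = \left(-59 + 22\right) - 58 = -37 - 58 = -95$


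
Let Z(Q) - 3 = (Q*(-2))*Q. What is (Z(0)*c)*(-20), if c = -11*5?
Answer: 3300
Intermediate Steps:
Z(Q) = 3 - 2*Q**2 (Z(Q) = 3 + (Q*(-2))*Q = 3 + (-2*Q)*Q = 3 - 2*Q**2)
c = -55
(Z(0)*c)*(-20) = ((3 - 2*0**2)*(-55))*(-20) = ((3 - 2*0)*(-55))*(-20) = ((3 + 0)*(-55))*(-20) = (3*(-55))*(-20) = -165*(-20) = 3300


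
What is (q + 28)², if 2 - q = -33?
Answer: 3969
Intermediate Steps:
q = 35 (q = 2 - 1*(-33) = 2 + 33 = 35)
(q + 28)² = (35 + 28)² = 63² = 3969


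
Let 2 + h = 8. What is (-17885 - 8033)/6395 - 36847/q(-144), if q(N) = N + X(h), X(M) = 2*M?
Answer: 232215389/844140 ≈ 275.09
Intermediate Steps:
h = 6 (h = -2 + 8 = 6)
q(N) = 12 + N (q(N) = N + 2*6 = N + 12 = 12 + N)
(-17885 - 8033)/6395 - 36847/q(-144) = (-17885 - 8033)/6395 - 36847/(12 - 144) = -25918*1/6395 - 36847/(-132) = -25918/6395 - 36847*(-1/132) = -25918/6395 + 36847/132 = 232215389/844140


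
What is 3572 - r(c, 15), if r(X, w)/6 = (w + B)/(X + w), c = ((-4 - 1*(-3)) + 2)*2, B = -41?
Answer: 60880/17 ≈ 3581.2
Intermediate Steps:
c = 2 (c = ((-4 + 3) + 2)*2 = (-1 + 2)*2 = 1*2 = 2)
r(X, w) = 6*(-41 + w)/(X + w) (r(X, w) = 6*((w - 41)/(X + w)) = 6*((-41 + w)/(X + w)) = 6*(-41 + w)/(X + w))
3572 - r(c, 15) = 3572 - 6*(-41 + 15)/(2 + 15) = 3572 - 6*(-26)/17 = 3572 - 1*(-156/17) = 3572 + 156/17 = 60880/17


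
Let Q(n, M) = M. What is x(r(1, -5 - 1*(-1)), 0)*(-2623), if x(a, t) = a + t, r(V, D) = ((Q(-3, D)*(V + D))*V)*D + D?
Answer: 136396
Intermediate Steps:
r(V, D) = D + V*D²*(D + V) (r(V, D) = ((D*(V + D))*V)*D + D = ((D*(D + V))*V)*D + D = (D*V*(D + V))*D + D = V*D²*(D + V) + D = D + V*D²*(D + V))
x(r(1, -5 - 1*(-1)), 0)*(-2623) = ((-5 - 1*(-1))*(1 + (-5 - 1*(-1))*1² + 1*(-5 - 1*(-1))²) + 0)*(-2623) = ((-5 + 1)*(1 + (-5 + 1)*1 + 1*(-5 + 1)²) + 0)*(-2623) = (-4*(1 - 4*1 + 1*(-4)²) + 0)*(-2623) = (-4*(1 - 4 + 1*16) + 0)*(-2623) = (-4*(1 - 4 + 16) + 0)*(-2623) = (-4*13 + 0)*(-2623) = (-52 + 0)*(-2623) = -52*(-2623) = 136396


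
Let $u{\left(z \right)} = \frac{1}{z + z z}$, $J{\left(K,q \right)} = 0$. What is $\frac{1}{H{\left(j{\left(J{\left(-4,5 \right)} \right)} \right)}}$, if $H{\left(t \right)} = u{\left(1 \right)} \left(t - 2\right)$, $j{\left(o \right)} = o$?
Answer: $-1$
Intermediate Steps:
$u{\left(z \right)} = \frac{1}{z + z^{2}}$
$H{\left(t \right)} = -1 + \frac{t}{2}$ ($H{\left(t \right)} = \frac{1}{1 \left(1 + 1\right)} \left(t - 2\right) = 1 \cdot \frac{1}{2} \left(-2 + t\right) = \frac{-2 + t}{2} = -1 + \frac{t}{2}$)
$\frac{1}{H{\left(j{\left(J{\left(-4,5 \right)} \right)} \right)}} = \frac{1}{-1 + \frac{1}{2} \cdot 0} = \frac{1}{-1 + 0} = \frac{1}{-1} = -1$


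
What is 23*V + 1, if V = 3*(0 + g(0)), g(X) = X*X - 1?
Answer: -68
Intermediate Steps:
g(X) = -1 + X² (g(X) = X² - 1 = -1 + X²)
V = -3 (V = 3*(0 + (-1 + 0²)) = 3*(0 + (-1 + 0)) = 3*(0 - 1) = 3*(-1) = -3)
23*V + 1 = 23*(-3) + 1 = -69 + 1 = -68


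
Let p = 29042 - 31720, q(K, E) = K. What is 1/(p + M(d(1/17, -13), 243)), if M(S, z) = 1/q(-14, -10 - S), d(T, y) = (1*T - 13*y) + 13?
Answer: -14/37493 ≈ -0.00037340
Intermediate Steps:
d(T, y) = 13 + T - 13*y (d(T, y) = (T - 13*y) + 13 = 13 + T - 13*y)
p = -2678
M(S, z) = -1/14 (M(S, z) = 1/(-14) = -1/14)
1/(p + M(d(1/17, -13), 243)) = 1/(-2678 - 1/14) = 1/(-37493/14) = -14/37493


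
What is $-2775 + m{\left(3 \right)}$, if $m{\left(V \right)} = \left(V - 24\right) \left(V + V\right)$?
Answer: $-2901$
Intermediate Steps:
$m{\left(V \right)} = 2 V \left(-24 + V\right)$ ($m{\left(V \right)} = \left(-24 + V\right) 2 V = 2 V \left(-24 + V\right)$)
$-2775 + m{\left(3 \right)} = -2775 + 2 \cdot 3 \left(-24 + 3\right) = -2775 + 2 \cdot 3 \left(-21\right) = -2775 - 126 = -2901$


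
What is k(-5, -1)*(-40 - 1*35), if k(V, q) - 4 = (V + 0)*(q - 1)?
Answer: -1050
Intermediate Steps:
k(V, q) = 4 + V*(-1 + q) (k(V, q) = 4 + (V + 0)*(q - 1) = 4 + V*(-1 + q))
k(-5, -1)*(-40 - 1*35) = (4 - 1*(-5) - 5*(-1))*(-40 - 1*35) = (4 + 5 + 5)*(-40 - 35) = 14*(-75) = -1050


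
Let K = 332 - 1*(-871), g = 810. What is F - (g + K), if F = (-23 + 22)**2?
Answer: -2012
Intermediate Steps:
F = 1 (F = (-1)**2 = 1)
K = 1203 (K = 332 + 871 = 1203)
F - (g + K) = 1 - (810 + 1203) = 1 - 1*2013 = 1 - 2013 = -2012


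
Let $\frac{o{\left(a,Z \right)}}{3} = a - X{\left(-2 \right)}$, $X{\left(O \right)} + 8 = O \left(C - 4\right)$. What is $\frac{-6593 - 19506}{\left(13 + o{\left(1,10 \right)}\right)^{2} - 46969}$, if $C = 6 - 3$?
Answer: $\frac{26099}{45813} \approx 0.56968$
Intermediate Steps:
$C = 3$ ($C = 6 - 3 = 3$)
$X{\left(O \right)} = -8 - O$ ($X{\left(O \right)} = -8 + O \left(3 - 4\right) = -8 + O \left(-1\right) = -8 - O$)
$o{\left(a,Z \right)} = 18 + 3 a$ ($o{\left(a,Z \right)} = 3 \left(a - \left(-8 - -2\right)\right) = 3 \left(a - \left(-8 + 2\right)\right) = 3 \left(a - -6\right) = 3 \left(a + 6\right) = 3 \left(6 + a\right) = 18 + 3 a$)
$\frac{-6593 - 19506}{\left(13 + o{\left(1,10 \right)}\right)^{2} - 46969} = \frac{-6593 - 19506}{\left(13 + \left(18 + 3 \cdot 1\right)\right)^{2} - 46969} = - \frac{26099}{\left(13 + \left(18 + 3\right)\right)^{2} - 46969} = - \frac{26099}{\left(13 + 21\right)^{2} - 46969} = - \frac{26099}{34^{2} - 46969} = - \frac{26099}{1156 - 46969} = - \frac{26099}{-45813} = \left(-26099\right) \left(- \frac{1}{45813}\right) = \frac{26099}{45813}$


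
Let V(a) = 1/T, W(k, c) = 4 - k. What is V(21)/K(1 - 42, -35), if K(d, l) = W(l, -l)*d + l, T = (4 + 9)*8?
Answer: -1/169936 ≈ -5.8846e-6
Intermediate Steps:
T = 104 (T = 13*8 = 104)
K(d, l) = l + d*(4 - l) (K(d, l) = (4 - l)*d + l = d*(4 - l) + l = l + d*(4 - l))
V(a) = 1/104
V(21)/K(1 - 42, -35) = 1/(104*(-35 - (1 - 42)*(-4 - 35))) = 1/(104*(-35 - 1*(-41)*(-39))) = 1/(104*(-35 - 1599)) = (1/104)/(-1634) = (1/104)*(-1/1634) = -1/169936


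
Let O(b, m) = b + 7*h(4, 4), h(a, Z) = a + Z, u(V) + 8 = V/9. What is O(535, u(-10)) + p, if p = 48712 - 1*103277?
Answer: -53974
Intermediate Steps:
u(V) = -8 + V/9
p = -54565 (p = 48712 - 103277 = -54565)
h(a, Z) = Z + a
O(b, m) = 56 + b (O(b, m) = b + 7*(4 + 4) = b + 7*8 = b + 56 = 56 + b)
O(535, u(-10)) + p = (56 + 535) - 54565 = 591 - 54565 = -53974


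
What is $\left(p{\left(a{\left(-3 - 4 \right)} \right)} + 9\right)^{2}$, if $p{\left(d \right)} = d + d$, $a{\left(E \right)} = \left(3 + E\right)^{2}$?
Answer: $1681$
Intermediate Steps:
$p{\left(d \right)} = 2 d$
$\left(p{\left(a{\left(-3 - 4 \right)} \right)} + 9\right)^{2} = \left(2 \left(3 - 7\right)^{2} + 9\right)^{2} = \left(2 \left(-4\right)^{2} + 9\right)^{2} = \left(2 \cdot 16 + 9\right)^{2} = \left(32 + 9\right)^{2} = 41^{2} = 1681$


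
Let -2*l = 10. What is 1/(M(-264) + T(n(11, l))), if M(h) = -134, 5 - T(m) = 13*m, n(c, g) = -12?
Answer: 1/27 ≈ 0.037037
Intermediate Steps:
l = -5 (l = -½*10 = -5)
T(m) = 5 - 13*m
1/(M(-264) + T(n(11, l))) = 1/(-134 + (5 - 13*(-12))) = 1/(-134 + (5 + 156)) = 1/(-134 + 161) = 1/27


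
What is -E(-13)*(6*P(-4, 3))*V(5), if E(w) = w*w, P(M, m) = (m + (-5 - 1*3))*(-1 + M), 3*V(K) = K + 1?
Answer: -50700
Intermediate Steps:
V(K) = ⅓ + K/3 (V(K) = (K + 1)/3 = (1 + K)/3 = ⅓ + K/3)
P(M, m) = (-1 + M)*(-8 + m) (P(M, m) = (m + (-5 - 3))*(-1 + M) = (m - 8)*(-1 + M) = (-8 + m)*(-1 + M) = (-1 + M)*(-8 + m))
E(w) = w²
-E(-13)*(6*P(-4, 3))*V(5) = -(-13)²*(6*(8 - 1*3 - 8*(-4) - 4*3))*(⅓ + (⅓)*5) = -169*(6*(8 - 3 + 32 - 12))*(⅓ + 5/3) = -169*(6*25)*2 = -169*150*2 = -169*300 = -1*50700 = -50700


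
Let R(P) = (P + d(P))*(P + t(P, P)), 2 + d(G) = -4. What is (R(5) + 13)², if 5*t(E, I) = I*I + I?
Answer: 4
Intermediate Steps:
d(G) = -6 (d(G) = -2 - 4 = -6)
t(E, I) = I/5 + I²/5 (t(E, I) = (I*I + I)/5 = (I² + I)/5 = (I + I²)/5 = I/5 + I²/5)
R(P) = (-6 + P)*(P + P*(1 + P)/5) (R(P) = (P - 6)*(P + P*(1 + P)/5) = (-6 + P)*(P + P*(1 + P)/5))
(R(5) + 13)² = ((⅕)*5*(-36 + 5²) + 13)² = ((⅕)*5*(-36 + 25) + 13)² = ((⅕)*5*(-11) + 13)² = (-11 + 13)² = 2² = 4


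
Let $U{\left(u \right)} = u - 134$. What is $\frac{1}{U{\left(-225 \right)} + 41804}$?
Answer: $\frac{1}{41445} \approx 2.4128 \cdot 10^{-5}$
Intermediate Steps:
$U{\left(u \right)} = -134 + u$ ($U{\left(u \right)} = u - 134 = -134 + u$)
$\frac{1}{U{\left(-225 \right)} + 41804} = \frac{1}{\left(-134 - 225\right) + 41804} = \frac{1}{-359 + 41804} = \frac{1}{41445}$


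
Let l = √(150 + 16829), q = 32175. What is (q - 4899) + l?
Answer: 27276 + √16979 ≈ 27406.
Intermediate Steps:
l = √16979 ≈ 130.30
(q - 4899) + l = (32175 - 4899) + √16979 = 27276 + √16979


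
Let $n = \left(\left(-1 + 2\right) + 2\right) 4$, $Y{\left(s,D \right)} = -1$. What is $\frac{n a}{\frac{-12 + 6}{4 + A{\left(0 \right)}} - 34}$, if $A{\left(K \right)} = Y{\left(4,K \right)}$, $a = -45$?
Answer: $15$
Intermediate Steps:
$A{\left(K \right)} = -1$
$n = 12$ ($n = \left(1 + 2\right) 4 = 3 \cdot 4 = 12$)
$\frac{n a}{\frac{-12 + 6}{4 + A{\left(0 \right)}} - 34} = \frac{12 \left(-45\right)}{\frac{-12 + 6}{4 - 1} - 34} = - \frac{540}{- \frac{6}{3} - 34} = - \frac{540}{\left(-6\right) \frac{1}{3} - 34} = - \frac{540}{-2 - 34} = - \frac{540}{-36} = \left(-540\right) \left(- \frac{1}{36}\right) = 15$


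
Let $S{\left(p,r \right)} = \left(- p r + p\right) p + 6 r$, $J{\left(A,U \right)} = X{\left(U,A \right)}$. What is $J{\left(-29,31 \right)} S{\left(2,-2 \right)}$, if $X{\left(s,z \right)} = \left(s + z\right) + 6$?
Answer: $0$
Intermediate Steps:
$X{\left(s,z \right)} = 6 + s + z$
$J{\left(A,U \right)} = 6 + A + U$ ($J{\left(A,U \right)} = 6 + U + A = 6 + A + U$)
$S{\left(p,r \right)} = 6 r + p \left(p - p r\right)$ ($S{\left(p,r \right)} = \left(- p r + p\right) p + 6 r = \left(p - p r\right) p + 6 r = p \left(p - p r\right) + 6 r = 6 r + p \left(p - p r\right)$)
$J{\left(-29,31 \right)} S{\left(2,-2 \right)} = \left(6 - 29 + 31\right) \left(2^{2} + 6 \left(-2\right) - - 2 \cdot 2^{2}\right) = 8 \left(4 - 12 - \left(-2\right) 4\right) = 8 \left(4 - 12 + 8\right) = 8 \cdot 0 = 0$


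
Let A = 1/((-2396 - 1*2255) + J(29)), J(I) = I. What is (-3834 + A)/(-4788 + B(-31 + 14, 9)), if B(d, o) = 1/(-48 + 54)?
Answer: 53162247/66388097 ≈ 0.80078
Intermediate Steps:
B(d, o) = 1/6
A = -1/4622 (A = 1/((-2396 - 1*2255) + 29) = 1/((-2396 - 2255) + 29) = 1/(-4651 + 29) = 1/(-4622) = -1/4622 ≈ -0.00021636)
(-3834 + A)/(-4788 + B(-31 + 14, 9)) = (-3834 - 1/4622)/(-4788 + 1/6) = -17720749/(4622*(-28727/6)) = -17720749/4622*(-6/28727) = 53162247/66388097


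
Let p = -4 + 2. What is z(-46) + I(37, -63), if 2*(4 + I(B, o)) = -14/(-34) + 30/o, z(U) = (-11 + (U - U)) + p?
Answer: -12161/714 ≈ -17.032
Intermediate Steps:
p = -2
z(U) = -13 (z(U) = (-11 + (U - U)) - 2 = (-11 + 0) - 2 = -11 - 2 = -13)
I(B, o) = -129/34 + 15/o (I(B, o) = -4 + (-14/(-34) + 30/o)/2 = -4 + (-14*(-1/34) + 30/o)/2 = -4 + (7/17 + 30/o)/2 = -4 + (7/34 + 15/o) = -129/34 + 15/o)
z(-46) + I(37, -63) = -13 + (-129/34 + 15/(-63)) = -13 + (-129/34 + 15*(-1/63)) = -13 + (-129/34 - 5/21) = -13 - 2879/714 = -12161/714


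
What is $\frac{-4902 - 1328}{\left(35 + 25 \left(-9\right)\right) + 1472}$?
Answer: $- \frac{3115}{641} \approx -4.8596$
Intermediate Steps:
$\frac{-4902 - 1328}{\left(35 + 25 \left(-9\right)\right) + 1472} = - \frac{6230}{\left(35 - 225\right) + 1472} = - \frac{6230}{-190 + 1472} = - \frac{6230}{1282} = \left(-6230\right) \frac{1}{1282} = - \frac{3115}{641}$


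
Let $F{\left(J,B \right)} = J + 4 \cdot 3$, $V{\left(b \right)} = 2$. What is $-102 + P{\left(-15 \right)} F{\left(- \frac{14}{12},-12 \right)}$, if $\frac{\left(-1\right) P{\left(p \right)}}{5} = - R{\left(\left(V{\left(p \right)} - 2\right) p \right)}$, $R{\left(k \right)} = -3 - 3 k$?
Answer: $- \frac{529}{2} \approx -264.5$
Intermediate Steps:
$F{\left(J,B \right)} = 12 + J$ ($F{\left(J,B \right)} = J + 12 = 12 + J$)
$P{\left(p \right)} = -15$ ($P{\left(p \right)} = - 5 \left(- (-3 - 3 \left(2 - 2\right) p)\right) = - 5 \left(- (-3 - 3 \cdot 0 p)\right) = - 5 \left(- (-3 - 0)\right) = - 5 \left(- (-3 + 0)\right) = - 5 \left(\left(-1\right) \left(-3\right)\right) = \left(-5\right) 3 = -15$)
$-102 + P{\left(-15 \right)} F{\left(- \frac{14}{12},-12 \right)} = -102 - 15 \left(12 - \frac{14}{12}\right) = -102 - 15 \left(12 - \frac{7}{6}\right) = -102 - \frac{325}{2} = - \frac{529}{2}$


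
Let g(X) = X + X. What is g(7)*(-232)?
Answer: -3248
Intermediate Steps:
g(X) = 2*X
g(7)*(-232) = (2*7)*(-232) = 14*(-232) = -3248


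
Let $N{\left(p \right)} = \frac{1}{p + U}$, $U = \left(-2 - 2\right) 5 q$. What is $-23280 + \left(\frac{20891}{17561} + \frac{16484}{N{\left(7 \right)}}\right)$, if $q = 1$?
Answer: $- \frac{4171981001}{17561} \approx -2.3757 \cdot 10^{5}$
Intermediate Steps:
$U = -20$ ($U = \left(-2 - 2\right) 5 \cdot 1 = \left(-4\right) 5 \cdot 1 = \left(-20\right) 1 = -20$)
$N{\left(p \right)} = \frac{1}{-20 + p}$ ($N{\left(p \right)} = \frac{1}{p - 20} = \frac{1}{-20 + p}$)
$-23280 + \left(\frac{20891}{17561} + \frac{16484}{N{\left(7 \right)}}\right) = -23280 + \left(\frac{20891}{17561} + \frac{16484}{\frac{1}{-20 + 7}}\right) = -23280 + \left(20891 \cdot \frac{1}{17561} + \frac{16484}{\frac{1}{-13}}\right) = -23280 + \left(\frac{20891}{17561} + \frac{16484}{- \frac{1}{13}}\right) = -23280 + \left(\frac{20891}{17561} + 16484 \left(-13\right)\right) = -23280 + \left(\frac{20891}{17561} - 214292\right) = -23280 - \frac{3763160921}{17561} = - \frac{4171981001}{17561}$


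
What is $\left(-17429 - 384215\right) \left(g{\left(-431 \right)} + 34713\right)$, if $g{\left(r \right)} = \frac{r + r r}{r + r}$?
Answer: $-13855914712$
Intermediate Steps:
$g{\left(r \right)} = \frac{r + r^{2}}{2 r}$
$\left(-17429 - 384215\right) \left(g{\left(-431 \right)} + 34713\right) = \left(-17429 - 384215\right) \left(\left(\frac{1}{2} + \frac{1}{2} \left(-431\right)\right) + 34713\right) = - 401644 \left(\left(\frac{1}{2} - \frac{431}{2}\right) + 34713\right) = - 401644 \left(-215 + 34713\right) = \left(-401644\right) 34498 = -13855914712$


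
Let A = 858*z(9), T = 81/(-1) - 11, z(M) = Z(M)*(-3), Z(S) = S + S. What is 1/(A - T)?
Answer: -1/46240 ≈ -2.1626e-5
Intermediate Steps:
Z(S) = 2*S
z(M) = -6*M (z(M) = (2*M)*(-3) = -6*M)
T = -92 (T = 81*(-1) - 11 = -81 - 11 = -92)
A = -46332 (A = 858*(-6*9) = 858*(-54) = -46332)
1/(A - T) = 1/(-46332 - 1*(-92)) = 1/(-46332 + 92) = 1/(-46240) = -1/46240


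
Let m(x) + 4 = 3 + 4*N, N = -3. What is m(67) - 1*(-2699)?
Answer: 2686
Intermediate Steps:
m(x) = -13 (m(x) = -4 + (3 + 4*(-3)) = -4 + (3 - 12) = -4 - 9 = -13)
m(67) - 1*(-2699) = -13 - 1*(-2699) = -13 + 2699 = 2686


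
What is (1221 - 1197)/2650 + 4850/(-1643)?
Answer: -120878/41075 ≈ -2.9429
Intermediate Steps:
(1221 - 1197)/2650 + 4850/(-1643) = 24*(1/2650) + 4850*(-1/1643) = 12/1325 - 4850/1643 = -120878/41075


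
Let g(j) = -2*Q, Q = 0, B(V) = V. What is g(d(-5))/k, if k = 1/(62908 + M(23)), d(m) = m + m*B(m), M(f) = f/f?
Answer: 0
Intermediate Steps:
M(f) = 1
d(m) = m + m² (d(m) = m + m*m = m + m²)
k = 1/62909 (k = 1/(62908 + 1) = 1/62909 ≈ 1.5896e-5)
g(j) = 0 (g(j) = -2*0 = 0)
g(d(-5))/k = 0/(1/62909) = 0*62909 = 0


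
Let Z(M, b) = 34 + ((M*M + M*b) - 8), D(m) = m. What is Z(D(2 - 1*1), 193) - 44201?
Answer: -43981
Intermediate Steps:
Z(M, b) = 26 + M² + M*b (Z(M, b) = 34 + ((M² + M*b) - 8) = 34 + (-8 + M² + M*b) = 26 + M² + M*b)
Z(D(2 - 1*1), 193) - 44201 = (26 + (2 - 1*1)² + (2 - 1*1)*193) - 44201 = (26 + (2 - 1)² + (2 - 1)*193) - 44201 = (26 + 1² + 1*193) - 44201 = (26 + 1 + 193) - 44201 = 220 - 44201 = -43981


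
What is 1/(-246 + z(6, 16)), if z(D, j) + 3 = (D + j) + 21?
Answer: -1/206 ≈ -0.0048544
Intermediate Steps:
z(D, j) = 18 + D + j (z(D, j) = -3 + ((D + j) + 21) = -3 + (21 + D + j) = 18 + D + j)
1/(-246 + z(6, 16)) = 1/(-246 + (18 + 6 + 16)) = 1/(-246 + 40) = 1/(-206) = -1/206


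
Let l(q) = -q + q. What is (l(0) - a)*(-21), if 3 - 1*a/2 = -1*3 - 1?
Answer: 294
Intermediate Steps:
l(q) = 0
a = 14 (a = 6 - 2*(-1*3 - 1) = 6 - 2*(-3 - 1) = 6 - 2*(-4) = 6 + 8 = 14)
(l(0) - a)*(-21) = (0 - 1*14)*(-21) = (0 - 14)*(-21) = -14*(-21) = 294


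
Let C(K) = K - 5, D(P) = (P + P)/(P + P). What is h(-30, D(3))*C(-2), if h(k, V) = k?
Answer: 210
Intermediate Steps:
D(P) = 1 (D(P) = (2*P)/((2*P)) = (2*P)*(1/(2*P)) = 1)
C(K) = -5 + K
h(-30, D(3))*C(-2) = -30*(-5 - 2) = -30*(-7) = 210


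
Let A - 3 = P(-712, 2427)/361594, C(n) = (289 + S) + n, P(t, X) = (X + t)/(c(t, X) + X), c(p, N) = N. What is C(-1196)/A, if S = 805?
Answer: -179028082152/5265533543 ≈ -34.000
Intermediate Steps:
P(t, X) = (X + t)/(2*X) (P(t, X) = (X + t)/(X + X) = (X + t)/((2*X)) = (X + t)*(1/(2*X)) = (X + t)/(2*X))
C(n) = 1094 + n (C(n) = (289 + 805) + n = 1094 + n)
A = 5265533543/1755177276 (A = 3 + ((½)*(2427 - 712)/2427)/361594 = 3 + ((½)*(1/2427)*1715)*(1/361594) = 3 + (1715/4854)*(1/361594) = 3 + 1715/1755177276 = 5265533543/1755177276 ≈ 3.0000)
C(-1196)/A = (1094 - 1196)/(5265533543/1755177276) = -102*1755177276/5265533543 = -179028082152/5265533543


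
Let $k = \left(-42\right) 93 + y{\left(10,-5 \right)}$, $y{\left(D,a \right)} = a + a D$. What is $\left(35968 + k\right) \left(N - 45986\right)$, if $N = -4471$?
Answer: $-1614977199$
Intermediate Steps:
$y{\left(D,a \right)} = a + D a$
$k = -3961$ ($k = \left(-42\right) 93 - 5 \left(1 + 10\right) = -3906 - 55 = -3961$)
$\left(35968 + k\right) \left(N - 45986\right) = \left(35968 - 3961\right) \left(-4471 - 45986\right) = 32007 \left(-50457\right) = -1614977199$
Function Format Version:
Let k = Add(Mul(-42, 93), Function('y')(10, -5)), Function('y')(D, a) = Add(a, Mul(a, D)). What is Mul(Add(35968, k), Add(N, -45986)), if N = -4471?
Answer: -1614977199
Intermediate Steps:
Function('y')(D, a) = Add(a, Mul(D, a))
k = -3961 (k = Add(Mul(-42, 93), Mul(-5, Add(1, 10))) = Add(-3906, Mul(-5, 11)) = Add(-3906, -55) = -3961)
Mul(Add(35968, k), Add(N, -45986)) = Mul(Add(35968, -3961), Add(-4471, -45986)) = Mul(32007, -50457) = -1614977199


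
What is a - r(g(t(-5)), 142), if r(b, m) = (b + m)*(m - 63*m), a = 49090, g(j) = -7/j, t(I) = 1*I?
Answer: 6557918/5 ≈ 1.3116e+6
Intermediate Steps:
t(I) = I
r(b, m) = -62*m*(b + m) (r(b, m) = (b + m)*(-62*m) = -62*m*(b + m))
a - r(g(t(-5)), 142) = 49090 - (-62)*142*(-7/(-5) + 142) = 49090 - (-62)*142*(-7*(-⅕) + 142) = 49090 - (-62)*142*(7/5 + 142) = 49090 - (-62)*142*717/5 = 49090 - 1*(-6312468/5) = 49090 + 6312468/5 = 6557918/5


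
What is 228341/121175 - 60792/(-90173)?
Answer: 27956663593/10926713275 ≈ 2.5586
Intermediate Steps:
228341/121175 - 60792/(-90173) = 228341*(1/121175) - 60792*(-1/90173) = 228341/121175 + 60792/90173 = 27956663593/10926713275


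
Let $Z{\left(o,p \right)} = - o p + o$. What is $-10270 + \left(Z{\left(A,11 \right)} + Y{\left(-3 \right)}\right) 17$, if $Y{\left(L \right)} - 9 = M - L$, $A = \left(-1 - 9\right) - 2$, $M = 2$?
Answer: $-7992$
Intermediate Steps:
$A = -12$ ($A = \left(-1 - 9\right) - 2 = -10 - 2 = -12$)
$Y{\left(L \right)} = 11 - L$ ($Y{\left(L \right)} = 9 - \left(-2 + L\right) = 11 - L$)
$Z{\left(o,p \right)} = o - o p$ ($Z{\left(o,p \right)} = - o p + o = o - o p$)
$-10270 + \left(Z{\left(A,11 \right)} + Y{\left(-3 \right)}\right) 17 = -10270 + \left(- 12 \left(1 - 11\right) + \left(11 - -3\right)\right) 17 = -10270 + \left(- 12 \left(1 - 11\right) + \left(11 + 3\right)\right) 17 = -10270 + \left(\left(-12\right) \left(-10\right) + 14\right) 17 = -10270 + \left(120 + 14\right) 17 = -10270 + 134 \cdot 17 = -10270 + 2278 = -7992$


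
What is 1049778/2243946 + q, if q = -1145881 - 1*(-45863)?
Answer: -411396656875/373991 ≈ -1.1000e+6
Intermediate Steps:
q = -1100018 (q = -1145881 + 45863 = -1100018)
1049778/2243946 + q = 1049778/2243946 - 1100018 = 1049778*(1/2243946) - 1100018 = 174963/373991 - 1100018 = -411396656875/373991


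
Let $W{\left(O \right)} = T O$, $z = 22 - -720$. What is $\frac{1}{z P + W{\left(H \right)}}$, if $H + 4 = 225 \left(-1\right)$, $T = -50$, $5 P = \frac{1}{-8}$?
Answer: $\frac{20}{228629} \approx 8.7478 \cdot 10^{-5}$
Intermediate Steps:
$P = - \frac{1}{40}$ ($P = \frac{1}{5 \left(-8\right)} = \frac{1}{5} \left(- \frac{1}{8}\right) = - \frac{1}{40} \approx -0.025$)
$z = 742$ ($z = 22 + 720 = 742$)
$H = -229$ ($H = -4 + 225 \left(-1\right) = -4 - 225 = -229$)
$W{\left(O \right)} = - 50 O$
$\frac{1}{z P + W{\left(H \right)}} = \frac{1}{742 \left(- \frac{1}{40}\right) - -11450} = \frac{1}{- \frac{371}{20} + 11450} = \frac{1}{\frac{228629}{20}} = \frac{20}{228629}$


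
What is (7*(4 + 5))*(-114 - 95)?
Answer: -13167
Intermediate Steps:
(7*(4 + 5))*(-114 - 95) = (7*9)*(-209) = 63*(-209) = -13167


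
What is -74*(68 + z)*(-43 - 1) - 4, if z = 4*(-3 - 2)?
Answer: 156284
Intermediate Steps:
z = -20 (z = 4*(-5) = -20)
-74*(68 + z)*(-43 - 1) - 4 = -74*(68 - 20)*(-43 - 1) - 4 = -3552*(-44) - 4 = -74*(-2112) - 4 = 156288 - 4 = 156284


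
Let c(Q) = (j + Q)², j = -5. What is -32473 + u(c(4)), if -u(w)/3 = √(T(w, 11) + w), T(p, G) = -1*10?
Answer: -32473 - 9*I ≈ -32473.0 - 9.0*I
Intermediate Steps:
T(p, G) = -10
c(Q) = (-5 + Q)²
u(w) = -3*√(-10 + w)
-32473 + u(c(4)) = -32473 - 3*√(-10 + (-5 + 4)²) = -32473 - 3*√(-10 + (-1)²) = -32473 - 3*√(-10 + 1) = -32473 - 9*I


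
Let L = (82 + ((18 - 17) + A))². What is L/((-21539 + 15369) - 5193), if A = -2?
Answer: -6561/11363 ≈ -0.57740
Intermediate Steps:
L = 6561 (L = (82 + ((18 - 17) - 2))² = (82 + (1 - 2))² = (82 - 1)² = 81² = 6561)
L/((-21539 + 15369) - 5193) = 6561/((-21539 + 15369) - 5193) = 6561/(-6170 - 5193) = 6561/(-11363) = 6561*(-1/11363) = -6561/11363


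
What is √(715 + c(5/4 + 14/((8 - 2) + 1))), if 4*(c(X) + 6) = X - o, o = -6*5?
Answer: √11477/4 ≈ 26.783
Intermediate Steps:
o = -30
c(X) = 3/2 + X/4 (c(X) = -6 + (X - 1*(-30))/4 = -6 + (X + 30)/4 = -6 + (30 + X)/4 = -6 + (15/2 + X/4) = 3/2 + X/4)
√(715 + c(5/4 + 14/((8 - 2) + 1))) = √(715 + (3/2 + (5/4 + 14/((8 - 2) + 1))/4)) = √(715 + (3/2 + (5*(¼) + 14/(6 + 1))/4)) = √(715 + (3/2 + (5/4 + 14/7)/4)) = √(715 + (3/2 + (5/4 + 14*(⅐))/4)) = √(715 + (3/2 + (5/4 + 2)/4)) = √(715 + (3/2 + (¼)*(13/4))) = √(715 + (3/2 + 13/16)) = √(715 + 37/16) = √(11477/16) = √11477/4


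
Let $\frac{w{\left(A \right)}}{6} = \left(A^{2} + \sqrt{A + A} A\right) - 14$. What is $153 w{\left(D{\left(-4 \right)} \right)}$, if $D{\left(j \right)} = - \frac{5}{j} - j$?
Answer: $\frac{99603}{8} + \frac{9639 \sqrt{42}}{4} \approx 28067.0$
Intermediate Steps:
$D{\left(j \right)} = - j - \frac{5}{j}$
$w{\left(A \right)} = -84 + 6 A^{2} + 6 \sqrt{2} A^{\frac{3}{2}}$ ($w{\left(A \right)} = 6 \left(\left(A^{2} + \sqrt{A + A} A\right) - 14\right) = 6 \left(\left(A^{2} + \sqrt{2 A} A\right) - 14\right) = 6 \left(\left(A^{2} + \sqrt{2} \sqrt{A} A\right) - 14\right) = 6 \left(\left(A^{2} + \sqrt{2} A^{\frac{3}{2}}\right) - 14\right) = 6 \left(-14 + A^{2} + \sqrt{2} A^{\frac{3}{2}}\right) = -84 + 6 A^{2} + 6 \sqrt{2} A^{\frac{3}{2}}$)
$153 w{\left(D{\left(-4 \right)} \right)} = 153 \left(-84 + 6 \left(\left(-1\right) \left(-4\right) - \frac{5}{-4}\right)^{2} + 6 \sqrt{2} \left(\left(-1\right) \left(-4\right) - \frac{5}{-4}\right)^{\frac{3}{2}}\right) = 153 \left(-84 + 6 \left(4 - - \frac{5}{4}\right)^{2} + 6 \sqrt{2} \left(4 - - \frac{5}{4}\right)^{\frac{3}{2}}\right) = 153 \left(-84 + 6 \left(4 + \frac{5}{4}\right)^{2} + 6 \sqrt{2} \left(4 + \frac{5}{4}\right)^{\frac{3}{2}}\right) = 153 \left(-84 + 6 \left(\frac{21}{4}\right)^{2} + 6 \sqrt{2} \left(\frac{21}{4}\right)^{\frac{3}{2}}\right) = 153 \left(-84 + 6 \cdot \frac{441}{16} + 6 \sqrt{2} \frac{21 \sqrt{21}}{8}\right) = 153 \left(-84 + \frac{1323}{8} + \frac{63 \sqrt{42}}{4}\right) = 153 \left(\frac{651}{8} + \frac{63 \sqrt{42}}{4}\right) = \frac{99603}{8} + \frac{9639 \sqrt{42}}{4}$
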